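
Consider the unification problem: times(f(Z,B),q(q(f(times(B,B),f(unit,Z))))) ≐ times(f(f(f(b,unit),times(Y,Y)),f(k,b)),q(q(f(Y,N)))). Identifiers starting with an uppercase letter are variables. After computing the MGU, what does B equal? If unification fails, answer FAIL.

f(k,b)

Decompose times/2: f(Z,B) ≐ f(f(f(b,unit),times(Y,Y)),f(k,b)),  q(q(f(times(B,B),f(unit,Z)))) ≐ q(q(f(Y,N))).
Decompose f/2: Z ≐ f(f(b,unit),times(Y,Y)),  B ≐ f(k,b).
Bind Z := f(f(b,unit),times(Y,Y)); substituting into the one remaining equation that mentions Z gives: q(q(f(times(B,B),f(unit,f(f(b,unit),times(Y,Y)))))) ≐ q(q(f(Y,N))).
Bind B := f(k,b); substituting into the remaining equation gives: q(q(f(times(f(k,b),f(k,b)),f(unit,f(f(b,unit),times(Y,Y)))))) ≐ q(q(f(Y,N))).
Decompose q/1: q(f(times(f(k,b),f(k,b)),f(unit,f(f(b,unit),times(Y,Y))))) ≐ q(f(Y,N)).
Decompose q/1: f(times(f(k,b),f(k,b)),f(unit,f(f(b,unit),times(Y,Y)))) ≐ f(Y,N).
Decompose f/2: times(f(k,b),f(k,b)) ≐ Y,  f(unit,f(f(b,unit),times(Y,Y))) ≐ N.
Bind Y := times(f(k,b),f(k,b)); substituting into the remaining equation gives: f(unit,f(f(b,unit),times(times(f(k,b),f(k,b)),times(f(k,b),f(k,b))))) ≐ N. Substituting into the earlier binding gives Z := f(f(b,unit),times(times(f(k,b),f(k,b)),times(f(k,b),f(k,b)))).
Bind N := f(unit,f(f(b,unit),times(times(f(k,b),f(k,b)),times(f(k,b),f(k,b))))).
MGU = { Z -> f(f(b,unit),times(times(f(k,b),f(k,b)),times(f(k,b),f(k,b)))), B -> f(k,b), Y -> times(f(k,b),f(k,b)), N -> f(unit,f(f(b,unit),times(times(f(k,b),f(k,b)),times(f(k,b),f(k,b))))) }, so B -> f(k,b).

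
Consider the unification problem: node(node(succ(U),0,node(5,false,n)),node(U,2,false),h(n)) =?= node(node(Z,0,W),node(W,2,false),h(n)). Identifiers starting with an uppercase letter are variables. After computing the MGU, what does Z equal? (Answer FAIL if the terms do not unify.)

Decompose node/3: node(succ(U),0,node(5,false,n)) =?= node(Z,0,W),  node(U,2,false) =?= node(W,2,false),  h(n) =?= h(n).
Decompose node/3: succ(U) =?= Z,  0 =?= 0,  node(5,false,n) =?= W.
Bind Z := succ(U); no other remaining equation mentions Z.
Delete trivial equation 0 =?= 0.
Bind W := node(5,false,n); substituting into the one remaining equation that mentions W gives: node(U,2,false) =?= node(node(5,false,n),2,false).
Decompose node/3: U =?= node(5,false,n),  2 =?= 2,  false =?= false.
Bind U := node(5,false,n); no other remaining equation mentions U. Substituting into the earlier binding gives Z := succ(node(5,false,n)).
Delete trivial equation 2 =?= 2.
Delete trivial equation false =?= false.
Delete trivial equation h(n) =?= h(n).
MGU = { Z ↦ succ(node(5,false,n)), W ↦ node(5,false,n), U ↦ node(5,false,n) }, so Z ↦ succ(node(5,false,n)).

succ(node(5,false,n))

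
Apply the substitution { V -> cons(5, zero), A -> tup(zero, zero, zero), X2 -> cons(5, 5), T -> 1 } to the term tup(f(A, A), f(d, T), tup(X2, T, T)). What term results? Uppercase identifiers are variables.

tup(f(tup(zero, zero, zero), tup(zero, zero, zero)), f(d, 1), tup(cons(5, 5), 1, 1))

Replace each occurrence of A with tup(zero, zero, zero).
Replace each occurrence of X2 with cons(5, 5).
Replace each occurrence of T with 1.
Result: tup(f(tup(zero, zero, zero), tup(zero, zero, zero)), f(d, 1), tup(cons(5, 5), 1, 1)).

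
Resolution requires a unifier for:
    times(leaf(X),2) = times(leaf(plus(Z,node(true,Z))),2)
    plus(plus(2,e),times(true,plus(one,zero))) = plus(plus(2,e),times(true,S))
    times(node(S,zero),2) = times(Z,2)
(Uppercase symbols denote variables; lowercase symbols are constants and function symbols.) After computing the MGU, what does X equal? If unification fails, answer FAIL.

Decompose times/2: leaf(X) = leaf(plus(Z,node(true,Z))),  2 = 2.
Decompose leaf/1: X = plus(Z,node(true,Z)).
Bind X := plus(Z,node(true,Z)); no other remaining equation mentions X.
Delete trivial equation 2 = 2.
Decompose plus/2: plus(2,e) = plus(2,e),  times(true,plus(one,zero)) = times(true,S).
Delete trivial equation plus(2,e) = plus(2,e).
Decompose times/2: true = true,  plus(one,zero) = S.
Delete trivial equation true = true.
Bind S := plus(one,zero); substituting into the remaining equation gives: times(node(plus(one,zero),zero),2) = times(Z,2).
Decompose times/2: node(plus(one,zero),zero) = Z,  2 = 2.
Bind Z := node(plus(one,zero),zero); no other remaining equation mentions Z. Substituting into the earlier binding gives X := plus(node(plus(one,zero),zero),node(true,node(plus(one,zero),zero))).
Delete trivial equation 2 = 2.
MGU = { X := plus(node(plus(one,zero),zero),node(true,node(plus(one,zero),zero))), S := plus(one,zero), Z := node(plus(one,zero),zero) }, so X := plus(node(plus(one,zero),zero),node(true,node(plus(one,zero),zero))).

plus(node(plus(one,zero),zero),node(true,node(plus(one,zero),zero)))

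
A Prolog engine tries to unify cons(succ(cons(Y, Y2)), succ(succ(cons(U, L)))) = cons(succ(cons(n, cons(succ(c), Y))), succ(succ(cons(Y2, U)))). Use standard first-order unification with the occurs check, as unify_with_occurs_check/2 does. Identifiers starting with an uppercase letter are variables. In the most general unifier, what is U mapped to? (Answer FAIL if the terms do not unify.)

Decompose cons/2: succ(cons(Y, Y2)) = succ(cons(n, cons(succ(c), Y))),  succ(succ(cons(U, L))) = succ(succ(cons(Y2, U))).
Decompose succ/1: cons(Y, Y2) = cons(n, cons(succ(c), Y)).
Decompose cons/2: Y = n,  Y2 = cons(succ(c), Y).
Bind Y := n; substituting into the one remaining equation that mentions Y gives: Y2 = cons(succ(c), n).
Bind Y2 := cons(succ(c), n); substituting into the remaining equation gives: succ(succ(cons(U, L))) = succ(succ(cons(cons(succ(c), n), U))).
Decompose succ/1: succ(cons(U, L)) = succ(cons(cons(succ(c), n), U)).
Decompose succ/1: cons(U, L) = cons(cons(succ(c), n), U).
Decompose cons/2: U = cons(succ(c), n),  L = U.
Bind U := cons(succ(c), n); substituting into the remaining equation gives: L = cons(succ(c), n).
Bind L := cons(succ(c), n).
MGU = { Y ↦ n, Y2 ↦ cons(succ(c), n), U ↦ cons(succ(c), n), L ↦ cons(succ(c), n) }, so U ↦ cons(succ(c), n).

cons(succ(c), n)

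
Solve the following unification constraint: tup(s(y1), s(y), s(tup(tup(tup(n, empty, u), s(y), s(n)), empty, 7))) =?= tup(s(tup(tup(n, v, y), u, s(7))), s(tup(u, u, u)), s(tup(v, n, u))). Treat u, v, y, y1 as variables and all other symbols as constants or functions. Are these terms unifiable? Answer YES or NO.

NO

Decompose tup/3: s(y1) =?= s(tup(tup(n, v, y), u, s(7))),  s(y) =?= s(tup(u, u, u)),  s(tup(tup(tup(n, empty, u), s(y), s(n)), empty, 7)) =?= s(tup(v, n, u)).
Decompose s/1: y1 =?= tup(tup(n, v, y), u, s(7)).
Bind y1 := tup(tup(n, v, y), u, s(7)); no other remaining equation mentions y1.
Decompose s/1: y =?= tup(u, u, u).
Bind y := tup(u, u, u); substituting into the remaining equation gives: s(tup(tup(tup(n, empty, u), s(tup(u, u, u)), s(n)), empty, 7)) =?= s(tup(v, n, u)). Substituting into the earlier binding gives y1 := tup(tup(n, v, tup(u, u, u)), u, s(7)).
Decompose s/1: tup(tup(tup(n, empty, u), s(tup(u, u, u)), s(n)), empty, 7) =?= tup(v, n, u).
Decompose tup/3: tup(tup(n, empty, u), s(tup(u, u, u)), s(n)) =?= v,  empty =?= n,  7 =?= u.
Bind v := tup(tup(n, empty, u), s(tup(u, u, u)), s(n)); no other remaining equation mentions v. Substituting into the earlier binding gives y1 := tup(tup(n, tup(tup(n, empty, u), s(tup(u, u, u)), s(n)), tup(u, u, u)), u, s(7)).
Clash: constants empty and n differ; no unifier exists.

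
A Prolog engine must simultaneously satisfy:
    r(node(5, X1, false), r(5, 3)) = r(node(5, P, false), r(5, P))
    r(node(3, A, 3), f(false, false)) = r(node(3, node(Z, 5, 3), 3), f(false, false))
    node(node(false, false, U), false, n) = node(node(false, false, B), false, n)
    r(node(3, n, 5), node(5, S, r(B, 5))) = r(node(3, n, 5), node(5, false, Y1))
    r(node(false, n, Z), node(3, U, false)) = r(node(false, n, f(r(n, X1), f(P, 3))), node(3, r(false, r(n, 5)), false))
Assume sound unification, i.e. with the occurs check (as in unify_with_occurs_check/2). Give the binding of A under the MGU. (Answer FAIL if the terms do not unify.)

Decompose r/2: node(5, X1, false) = node(5, P, false),  r(5, 3) = r(5, P).
Decompose node/3: 5 = 5,  X1 = P,  false = false.
Delete trivial equation 5 = 5.
Bind X1 := P; substituting into the one remaining equation that mentions X1 gives: r(node(false, n, Z), node(3, U, false)) = r(node(false, n, f(r(n, P), f(P, 3))), node(3, r(false, r(n, 5)), false)).
Delete trivial equation false = false.
Decompose r/2: 5 = 5,  3 = P.
Delete trivial equation 5 = 5.
Bind P := 3; substituting into the one remaining equation that mentions P gives: r(node(false, n, Z), node(3, U, false)) = r(node(false, n, f(r(n, 3), f(3, 3))), node(3, r(false, r(n, 5)), false)). Substituting into the earlier binding gives X1 := 3.
Decompose r/2: node(3, A, 3) = node(3, node(Z, 5, 3), 3),  f(false, false) = f(false, false).
Decompose node/3: 3 = 3,  A = node(Z, 5, 3),  3 = 3.
Delete trivial equation 3 = 3.
Bind A := node(Z, 5, 3); no other remaining equation mentions A.
Delete trivial equation 3 = 3.
Delete trivial equation f(false, false) = f(false, false).
Decompose node/3: node(false, false, U) = node(false, false, B),  false = false,  n = n.
Decompose node/3: false = false,  false = false,  U = B.
Delete trivial equation false = false.
Delete trivial equation false = false.
Bind U := B; substituting into the one remaining equation that mentions U gives: r(node(false, n, Z), node(3, B, false)) = r(node(false, n, f(r(n, 3), f(3, 3))), node(3, r(false, r(n, 5)), false)).
Delete trivial equation false = false.
Delete trivial equation n = n.
Decompose r/2: node(3, n, 5) = node(3, n, 5),  node(5, S, r(B, 5)) = node(5, false, Y1).
Delete trivial equation node(3, n, 5) = node(3, n, 5).
Decompose node/3: 5 = 5,  S = false,  r(B, 5) = Y1.
Delete trivial equation 5 = 5.
Bind S := false; no other remaining equation mentions S.
Bind Y1 := r(B, 5); no other remaining equation mentions Y1.
Decompose r/2: node(false, n, Z) = node(false, n, f(r(n, 3), f(3, 3))),  node(3, B, false) = node(3, r(false, r(n, 5)), false).
Decompose node/3: false = false,  n = n,  Z = f(r(n, 3), f(3, 3)).
Delete trivial equation false = false.
Delete trivial equation n = n.
Bind Z := f(r(n, 3), f(3, 3)); no other remaining equation mentions Z. Substituting into the earlier binding gives A := node(f(r(n, 3), f(3, 3)), 5, 3).
Decompose node/3: 3 = 3,  B = r(false, r(n, 5)),  false = false.
Delete trivial equation 3 = 3.
Bind B := r(false, r(n, 5)); no other remaining equation mentions B. Substituting into the earlier bindings gives U := r(false, r(n, 5)), Y1 := r(r(false, r(n, 5)), 5).
Delete trivial equation false = false.
MGU = { X1 -> 3, P -> 3, A -> node(f(r(n, 3), f(3, 3)), 5, 3), U -> r(false, r(n, 5)), S -> false, Y1 -> r(r(false, r(n, 5)), 5), Z -> f(r(n, 3), f(3, 3)), B -> r(false, r(n, 5)) }, so A -> node(f(r(n, 3), f(3, 3)), 5, 3).

node(f(r(n, 3), f(3, 3)), 5, 3)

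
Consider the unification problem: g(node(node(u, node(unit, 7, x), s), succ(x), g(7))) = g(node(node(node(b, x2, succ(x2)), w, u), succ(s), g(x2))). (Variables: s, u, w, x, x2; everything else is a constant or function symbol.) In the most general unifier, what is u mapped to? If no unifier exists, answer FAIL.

node(b, 7, succ(7))

Decompose g/1: node(node(u, node(unit, 7, x), s), succ(x), g(7)) = node(node(node(b, x2, succ(x2)), w, u), succ(s), g(x2)).
Decompose node/3: node(u, node(unit, 7, x), s) = node(node(b, x2, succ(x2)), w, u),  succ(x) = succ(s),  g(7) = g(x2).
Decompose node/3: u = node(b, x2, succ(x2)),  node(unit, 7, x) = w,  s = u.
Bind u := node(b, x2, succ(x2)); substituting into the one remaining equation that mentions u gives: s = node(b, x2, succ(x2)).
Bind w := node(unit, 7, x); no other remaining equation mentions w.
Bind s := node(b, x2, succ(x2)); substituting into the one remaining equation that mentions s gives: succ(x) = succ(node(b, x2, succ(x2))).
Decompose succ/1: x = node(b, x2, succ(x2)).
Bind x := node(b, x2, succ(x2)); no other remaining equation mentions x. Substituting into the earlier binding gives w := node(unit, 7, node(b, x2, succ(x2))).
Decompose g/1: 7 = x2.
Bind x2 := 7. Substituting into the earlier bindings gives u := node(b, 7, succ(7)), w := node(unit, 7, node(b, 7, succ(7))), s := node(b, 7, succ(7)), x := node(b, 7, succ(7)).
MGU = { u := node(b, 7, succ(7)), w := node(unit, 7, node(b, 7, succ(7))), s := node(b, 7, succ(7)), x := node(b, 7, succ(7)), x2 := 7 }, so u := node(b, 7, succ(7)).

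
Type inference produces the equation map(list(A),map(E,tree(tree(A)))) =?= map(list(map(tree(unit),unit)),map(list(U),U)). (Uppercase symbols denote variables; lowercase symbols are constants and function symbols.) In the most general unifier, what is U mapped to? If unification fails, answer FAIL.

Decompose map/2: list(A) =?= list(map(tree(unit),unit)),  map(E,tree(tree(A))) =?= map(list(U),U).
Decompose list/1: A =?= map(tree(unit),unit).
Bind A := map(tree(unit),unit); substituting into the remaining equation gives: map(E,tree(tree(map(tree(unit),unit)))) =?= map(list(U),U).
Decompose map/2: E =?= list(U),  tree(tree(map(tree(unit),unit))) =?= U.
Bind E := list(U); no other remaining equation mentions E.
Bind U := tree(tree(map(tree(unit),unit))). Substituting into the earlier binding gives E := list(tree(tree(map(tree(unit),unit)))).
MGU = { A := map(tree(unit),unit), E := list(tree(tree(map(tree(unit),unit)))), U := tree(tree(map(tree(unit),unit))) }, so U := tree(tree(map(tree(unit),unit))).

tree(tree(map(tree(unit),unit)))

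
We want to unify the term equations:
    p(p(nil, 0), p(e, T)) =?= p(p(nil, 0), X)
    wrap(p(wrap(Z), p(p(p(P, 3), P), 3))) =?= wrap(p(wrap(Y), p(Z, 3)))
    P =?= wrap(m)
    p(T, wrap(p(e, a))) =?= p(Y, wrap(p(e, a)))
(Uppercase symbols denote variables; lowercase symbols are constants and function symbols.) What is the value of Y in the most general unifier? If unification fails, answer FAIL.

Decompose p/2: p(nil, 0) =?= p(nil, 0),  p(e, T) =?= X.
Delete trivial equation p(nil, 0) =?= p(nil, 0).
Bind X := p(e, T); no other remaining equation mentions X.
Decompose wrap/1: p(wrap(Z), p(p(p(P, 3), P), 3)) =?= p(wrap(Y), p(Z, 3)).
Decompose p/2: wrap(Z) =?= wrap(Y),  p(p(p(P, 3), P), 3) =?= p(Z, 3).
Decompose wrap/1: Z =?= Y.
Bind Z := Y; substituting into the one remaining equation that mentions Z gives: p(p(p(P, 3), P), 3) =?= p(Y, 3).
Decompose p/2: p(p(P, 3), P) =?= Y,  3 =?= 3.
Bind Y := p(p(P, 3), P); substituting into the one remaining equation that mentions Y gives: p(T, wrap(p(e, a))) =?= p(p(p(P, 3), P), wrap(p(e, a))). Substituting into the earlier binding gives Z := p(p(P, 3), P).
Delete trivial equation 3 =?= 3.
Bind P := wrap(m); substituting into the remaining equation gives: p(T, wrap(p(e, a))) =?= p(p(p(wrap(m), 3), wrap(m)), wrap(p(e, a))). Substituting into the earlier bindings gives Z := p(p(wrap(m), 3), wrap(m)), Y := p(p(wrap(m), 3), wrap(m)).
Decompose p/2: T =?= p(p(wrap(m), 3), wrap(m)),  wrap(p(e, a)) =?= wrap(p(e, a)).
Bind T := p(p(wrap(m), 3), wrap(m)); no other remaining equation mentions T. Substituting into the earlier binding gives X := p(e, p(p(wrap(m), 3), wrap(m))).
Delete trivial equation wrap(p(e, a)) =?= wrap(p(e, a)).
MGU = { X -> p(e, p(p(wrap(m), 3), wrap(m))), Z -> p(p(wrap(m), 3), wrap(m)), Y -> p(p(wrap(m), 3), wrap(m)), P -> wrap(m), T -> p(p(wrap(m), 3), wrap(m)) }, so Y -> p(p(wrap(m), 3), wrap(m)).

p(p(wrap(m), 3), wrap(m))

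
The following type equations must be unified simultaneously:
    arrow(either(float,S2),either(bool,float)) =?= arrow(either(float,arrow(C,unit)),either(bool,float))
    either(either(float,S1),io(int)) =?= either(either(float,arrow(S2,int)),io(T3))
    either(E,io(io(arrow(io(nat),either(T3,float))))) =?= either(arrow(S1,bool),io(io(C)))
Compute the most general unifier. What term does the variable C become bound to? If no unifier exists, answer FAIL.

arrow(io(nat),either(int,float))

Decompose arrow/2: either(float,S2) =?= either(float,arrow(C,unit)),  either(bool,float) =?= either(bool,float).
Decompose either/2: float =?= float,  S2 =?= arrow(C,unit).
Delete trivial equation float =?= float.
Bind S2 := arrow(C,unit); substituting into the one remaining equation that mentions S2 gives: either(either(float,S1),io(int)) =?= either(either(float,arrow(arrow(C,unit),int)),io(T3)).
Delete trivial equation either(bool,float) =?= either(bool,float).
Decompose either/2: either(float,S1) =?= either(float,arrow(arrow(C,unit),int)),  io(int) =?= io(T3).
Decompose either/2: float =?= float,  S1 =?= arrow(arrow(C,unit),int).
Delete trivial equation float =?= float.
Bind S1 := arrow(arrow(C,unit),int); substituting into the one remaining equation that mentions S1 gives: either(E,io(io(arrow(io(nat),either(T3,float))))) =?= either(arrow(arrow(arrow(C,unit),int),bool),io(io(C))).
Decompose io/1: int =?= T3.
Bind T3 := int; substituting into the remaining equation gives: either(E,io(io(arrow(io(nat),either(int,float))))) =?= either(arrow(arrow(arrow(C,unit),int),bool),io(io(C))).
Decompose either/2: E =?= arrow(arrow(arrow(C,unit),int),bool),  io(io(arrow(io(nat),either(int,float)))) =?= io(io(C)).
Bind E := arrow(arrow(arrow(C,unit),int),bool); no other remaining equation mentions E.
Decompose io/1: io(arrow(io(nat),either(int,float))) =?= io(C).
Decompose io/1: arrow(io(nat),either(int,float)) =?= C.
Bind C := arrow(io(nat),either(int,float)). Substituting into the earlier bindings gives S2 := arrow(arrow(io(nat),either(int,float)),unit), S1 := arrow(arrow(arrow(io(nat),either(int,float)),unit),int), E := arrow(arrow(arrow(arrow(io(nat),either(int,float)),unit),int),bool).
MGU = { S2 ↦ arrow(arrow(io(nat),either(int,float)),unit), S1 ↦ arrow(arrow(arrow(io(nat),either(int,float)),unit),int), T3 ↦ int, E ↦ arrow(arrow(arrow(arrow(io(nat),either(int,float)),unit),int),bool), C ↦ arrow(io(nat),either(int,float)) }, so C ↦ arrow(io(nat),either(int,float)).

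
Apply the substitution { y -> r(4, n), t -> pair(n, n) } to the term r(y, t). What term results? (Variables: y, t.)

r(r(4, n), pair(n, n))

Replace each occurrence of y with r(4, n).
Replace each occurrence of t with pair(n, n).
Result: r(r(4, n), pair(n, n)).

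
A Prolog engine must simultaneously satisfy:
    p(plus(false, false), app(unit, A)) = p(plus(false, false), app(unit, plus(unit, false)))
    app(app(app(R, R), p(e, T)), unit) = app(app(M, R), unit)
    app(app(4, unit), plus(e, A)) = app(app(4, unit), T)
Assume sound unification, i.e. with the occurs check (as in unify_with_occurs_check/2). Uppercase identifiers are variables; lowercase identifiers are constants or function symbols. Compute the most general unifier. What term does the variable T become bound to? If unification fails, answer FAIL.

Decompose p/2: plus(false, false) = plus(false, false),  app(unit, A) = app(unit, plus(unit, false)).
Delete trivial equation plus(false, false) = plus(false, false).
Decompose app/2: unit = unit,  A = plus(unit, false).
Delete trivial equation unit = unit.
Bind A := plus(unit, false); substituting into the one remaining equation that mentions A gives: app(app(4, unit), plus(e, plus(unit, false))) = app(app(4, unit), T).
Decompose app/2: app(app(R, R), p(e, T)) = app(M, R),  unit = unit.
Decompose app/2: app(R, R) = M,  p(e, T) = R.
Bind M := app(R, R); no other remaining equation mentions M.
Bind R := p(e, T); no other remaining equation mentions R. Substituting into the earlier binding gives M := app(p(e, T), p(e, T)).
Delete trivial equation unit = unit.
Decompose app/2: app(4, unit) = app(4, unit),  plus(e, plus(unit, false)) = T.
Delete trivial equation app(4, unit) = app(4, unit).
Bind T := plus(e, plus(unit, false)). Substituting into the earlier bindings gives M := app(p(e, plus(e, plus(unit, false))), p(e, plus(e, plus(unit, false)))), R := p(e, plus(e, plus(unit, false))).
MGU = { A ↦ plus(unit, false), M ↦ app(p(e, plus(e, plus(unit, false))), p(e, plus(e, plus(unit, false)))), R ↦ p(e, plus(e, plus(unit, false))), T ↦ plus(e, plus(unit, false)) }, so T ↦ plus(e, plus(unit, false)).

plus(e, plus(unit, false))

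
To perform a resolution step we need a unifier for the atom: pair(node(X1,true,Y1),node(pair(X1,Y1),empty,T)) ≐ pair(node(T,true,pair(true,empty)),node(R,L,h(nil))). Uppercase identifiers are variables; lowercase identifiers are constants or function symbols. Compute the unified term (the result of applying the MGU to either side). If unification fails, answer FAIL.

Decompose pair/2: node(X1,true,Y1) ≐ node(T,true,pair(true,empty)),  node(pair(X1,Y1),empty,T) ≐ node(R,L,h(nil)).
Decompose node/3: X1 ≐ T,  true ≐ true,  Y1 ≐ pair(true,empty).
Bind X1 := T; substituting into the one remaining equation that mentions X1 gives: node(pair(T,Y1),empty,T) ≐ node(R,L,h(nil)).
Delete trivial equation true ≐ true.
Bind Y1 := pair(true,empty); substituting into the remaining equation gives: node(pair(T,pair(true,empty)),empty,T) ≐ node(R,L,h(nil)).
Decompose node/3: pair(T,pair(true,empty)) ≐ R,  empty ≐ L,  T ≐ h(nil).
Bind R := pair(T,pair(true,empty)); no other remaining equation mentions R.
Bind L := empty; no other remaining equation mentions L.
Bind T := h(nil). Substituting into the earlier bindings gives X1 := h(nil), R := pair(h(nil),pair(true,empty)).
Applying the MGU to either side gives pair(node(h(nil),true,pair(true,empty)),node(pair(h(nil),pair(true,empty)),empty,h(nil))).

pair(node(h(nil),true,pair(true,empty)),node(pair(h(nil),pair(true,empty)),empty,h(nil)))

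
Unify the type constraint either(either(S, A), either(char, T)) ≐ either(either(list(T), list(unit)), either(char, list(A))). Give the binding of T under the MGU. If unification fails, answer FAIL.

list(list(unit))

Decompose either/2: either(S, A) ≐ either(list(T), list(unit)),  either(char, T) ≐ either(char, list(A)).
Decompose either/2: S ≐ list(T),  A ≐ list(unit).
Bind S := list(T); no other remaining equation mentions S.
Bind A := list(unit); substituting into the remaining equation gives: either(char, T) ≐ either(char, list(list(unit))).
Decompose either/2: char ≐ char,  T ≐ list(list(unit)).
Delete trivial equation char ≐ char.
Bind T := list(list(unit)). Substituting into the earlier binding gives S := list(list(list(unit))).
MGU = { S ↦ list(list(list(unit))), A ↦ list(unit), T ↦ list(list(unit)) }, so T ↦ list(list(unit)).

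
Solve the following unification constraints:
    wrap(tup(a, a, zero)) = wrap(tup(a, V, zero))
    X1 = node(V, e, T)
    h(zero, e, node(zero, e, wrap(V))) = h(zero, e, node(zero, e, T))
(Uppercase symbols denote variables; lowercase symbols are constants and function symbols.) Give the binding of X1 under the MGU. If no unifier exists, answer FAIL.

Decompose wrap/1: tup(a, a, zero) = tup(a, V, zero).
Decompose tup/3: a = a,  a = V,  zero = zero.
Delete trivial equation a = a.
Bind V := a; substituting into the 2 remaining equations that mention V gives: X1 = node(a, e, T),  h(zero, e, node(zero, e, wrap(a))) = h(zero, e, node(zero, e, T)).
Delete trivial equation zero = zero.
Bind X1 := node(a, e, T); no other remaining equation mentions X1.
Decompose h/3: zero = zero,  e = e,  node(zero, e, wrap(a)) = node(zero, e, T).
Delete trivial equation zero = zero.
Delete trivial equation e = e.
Decompose node/3: zero = zero,  e = e,  wrap(a) = T.
Delete trivial equation zero = zero.
Delete trivial equation e = e.
Bind T := wrap(a). Substituting into the earlier binding gives X1 := node(a, e, wrap(a)).
MGU = { V := a, X1 := node(a, e, wrap(a)), T := wrap(a) }, so X1 := node(a, e, wrap(a)).

node(a, e, wrap(a))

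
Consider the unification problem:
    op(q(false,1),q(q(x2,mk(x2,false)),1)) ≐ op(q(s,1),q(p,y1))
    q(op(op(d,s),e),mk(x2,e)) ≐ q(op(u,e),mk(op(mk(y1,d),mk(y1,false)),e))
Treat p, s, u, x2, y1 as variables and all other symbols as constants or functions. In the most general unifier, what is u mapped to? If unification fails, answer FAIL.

op(d,false)

Decompose op/2: q(false,1) ≐ q(s,1),  q(q(x2,mk(x2,false)),1) ≐ q(p,y1).
Decompose q/2: false ≐ s,  1 ≐ 1.
Bind s := false; substituting into the one remaining equation that mentions s gives: q(op(op(d,false),e),mk(x2,e)) ≐ q(op(u,e),mk(op(mk(y1,d),mk(y1,false)),e)).
Delete trivial equation 1 ≐ 1.
Decompose q/2: q(x2,mk(x2,false)) ≐ p,  1 ≐ y1.
Bind p := q(x2,mk(x2,false)); no other remaining equation mentions p.
Bind y1 := 1; substituting into the remaining equation gives: q(op(op(d,false),e),mk(x2,e)) ≐ q(op(u,e),mk(op(mk(1,d),mk(1,false)),e)).
Decompose q/2: op(op(d,false),e) ≐ op(u,e),  mk(x2,e) ≐ mk(op(mk(1,d),mk(1,false)),e).
Decompose op/2: op(d,false) ≐ u,  e ≐ e.
Bind u := op(d,false); no other remaining equation mentions u.
Delete trivial equation e ≐ e.
Decompose mk/2: x2 ≐ op(mk(1,d),mk(1,false)),  e ≐ e.
Bind x2 := op(mk(1,d),mk(1,false)); no other remaining equation mentions x2. Substituting into the earlier binding gives p := q(op(mk(1,d),mk(1,false)),mk(op(mk(1,d),mk(1,false)),false)).
Delete trivial equation e ≐ e.
MGU = { s -> false, p -> q(op(mk(1,d),mk(1,false)),mk(op(mk(1,d),mk(1,false)),false)), y1 -> 1, u -> op(d,false), x2 -> op(mk(1,d),mk(1,false)) }, so u -> op(d,false).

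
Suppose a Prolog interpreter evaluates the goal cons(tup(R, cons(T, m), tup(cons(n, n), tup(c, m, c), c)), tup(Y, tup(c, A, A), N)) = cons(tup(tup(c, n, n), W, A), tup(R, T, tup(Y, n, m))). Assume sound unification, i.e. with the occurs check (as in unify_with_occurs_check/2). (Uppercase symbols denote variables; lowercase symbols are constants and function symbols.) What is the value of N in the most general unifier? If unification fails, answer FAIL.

Decompose cons/2: tup(R, cons(T, m), tup(cons(n, n), tup(c, m, c), c)) = tup(tup(c, n, n), W, A),  tup(Y, tup(c, A, A), N) = tup(R, T, tup(Y, n, m)).
Decompose tup/3: R = tup(c, n, n),  cons(T, m) = W,  tup(cons(n, n), tup(c, m, c), c) = A.
Bind R := tup(c, n, n); substituting into the one remaining equation that mentions R gives: tup(Y, tup(c, A, A), N) = tup(tup(c, n, n), T, tup(Y, n, m)).
Bind W := cons(T, m); no other remaining equation mentions W.
Bind A := tup(cons(n, n), tup(c, m, c), c); substituting into the remaining equation gives: tup(Y, tup(c, tup(cons(n, n), tup(c, m, c), c), tup(cons(n, n), tup(c, m, c), c)), N) = tup(tup(c, n, n), T, tup(Y, n, m)).
Decompose tup/3: Y = tup(c, n, n),  tup(c, tup(cons(n, n), tup(c, m, c), c), tup(cons(n, n), tup(c, m, c), c)) = T,  N = tup(Y, n, m).
Bind Y := tup(c, n, n); substituting into the one remaining equation that mentions Y gives: N = tup(tup(c, n, n), n, m).
Bind T := tup(c, tup(cons(n, n), tup(c, m, c), c), tup(cons(n, n), tup(c, m, c), c)); no other remaining equation mentions T. Substituting into the earlier binding gives W := cons(tup(c, tup(cons(n, n), tup(c, m, c), c), tup(cons(n, n), tup(c, m, c), c)), m).
Bind N := tup(tup(c, n, n), n, m).
MGU = { R -> tup(c, n, n), W -> cons(tup(c, tup(cons(n, n), tup(c, m, c), c), tup(cons(n, n), tup(c, m, c), c)), m), A -> tup(cons(n, n), tup(c, m, c), c), Y -> tup(c, n, n), T -> tup(c, tup(cons(n, n), tup(c, m, c), c), tup(cons(n, n), tup(c, m, c), c)), N -> tup(tup(c, n, n), n, m) }, so N -> tup(tup(c, n, n), n, m).

tup(tup(c, n, n), n, m)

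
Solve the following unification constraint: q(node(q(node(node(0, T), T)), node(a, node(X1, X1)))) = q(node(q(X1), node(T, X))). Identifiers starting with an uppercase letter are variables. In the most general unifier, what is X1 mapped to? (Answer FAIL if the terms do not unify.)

Decompose q/1: node(q(node(node(0, T), T)), node(a, node(X1, X1))) = node(q(X1), node(T, X)).
Decompose node/2: q(node(node(0, T), T)) = q(X1),  node(a, node(X1, X1)) = node(T, X).
Decompose q/1: node(node(0, T), T) = X1.
Bind X1 := node(node(0, T), T); substituting into the remaining equation gives: node(a, node(node(node(0, T), T), node(node(0, T), T))) = node(T, X).
Decompose node/2: a = T,  node(node(node(0, T), T), node(node(0, T), T)) = X.
Bind T := a; substituting into the remaining equation gives: node(node(node(0, a), a), node(node(0, a), a)) = X. Substituting into the earlier binding gives X1 := node(node(0, a), a).
Bind X := node(node(node(0, a), a), node(node(0, a), a)).
MGU = { X1 := node(node(0, a), a), T := a, X := node(node(node(0, a), a), node(node(0, a), a)) }, so X1 := node(node(0, a), a).

node(node(0, a), a)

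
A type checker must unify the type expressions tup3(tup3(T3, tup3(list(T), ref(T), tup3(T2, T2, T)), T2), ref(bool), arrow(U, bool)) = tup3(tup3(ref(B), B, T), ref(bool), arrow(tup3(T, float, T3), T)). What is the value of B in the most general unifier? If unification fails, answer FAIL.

Decompose tup3/3: tup3(T3, tup3(list(T), ref(T), tup3(T2, T2, T)), T2) = tup3(ref(B), B, T),  ref(bool) = ref(bool),  arrow(U, bool) = arrow(tup3(T, float, T3), T).
Decompose tup3/3: T3 = ref(B),  tup3(list(T), ref(T), tup3(T2, T2, T)) = B,  T2 = T.
Bind T3 := ref(B); substituting into the one remaining equation that mentions T3 gives: arrow(U, bool) = arrow(tup3(T, float, ref(B)), T).
Bind B := tup3(list(T), ref(T), tup3(T2, T2, T)); substituting into the one remaining equation that mentions B gives: arrow(U, bool) = arrow(tup3(T, float, ref(tup3(list(T), ref(T), tup3(T2, T2, T)))), T). Substituting into the earlier binding gives T3 := ref(tup3(list(T), ref(T), tup3(T2, T2, T))).
Bind T2 := T; substituting into the one remaining equation that mentions T2 gives: arrow(U, bool) = arrow(tup3(T, float, ref(tup3(list(T), ref(T), tup3(T, T, T)))), T). Substituting into the earlier bindings gives T3 := ref(tup3(list(T), ref(T), tup3(T, T, T))), B := tup3(list(T), ref(T), tup3(T, T, T)).
Delete trivial equation ref(bool) = ref(bool).
Decompose arrow/2: U = tup3(T, float, ref(tup3(list(T), ref(T), tup3(T, T, T)))),  bool = T.
Bind U := tup3(T, float, ref(tup3(list(T), ref(T), tup3(T, T, T)))); no other remaining equation mentions U.
Bind T := bool. Substituting into the earlier bindings gives T3 := ref(tup3(list(bool), ref(bool), tup3(bool, bool, bool))), B := tup3(list(bool), ref(bool), tup3(bool, bool, bool)), T2 := bool, U := tup3(bool, float, ref(tup3(list(bool), ref(bool), tup3(bool, bool, bool)))).
MGU = { T3 -> ref(tup3(list(bool), ref(bool), tup3(bool, bool, bool))), B -> tup3(list(bool), ref(bool), tup3(bool, bool, bool)), T2 -> bool, U -> tup3(bool, float, ref(tup3(list(bool), ref(bool), tup3(bool, bool, bool)))), T -> bool }, so B -> tup3(list(bool), ref(bool), tup3(bool, bool, bool)).

tup3(list(bool), ref(bool), tup3(bool, bool, bool))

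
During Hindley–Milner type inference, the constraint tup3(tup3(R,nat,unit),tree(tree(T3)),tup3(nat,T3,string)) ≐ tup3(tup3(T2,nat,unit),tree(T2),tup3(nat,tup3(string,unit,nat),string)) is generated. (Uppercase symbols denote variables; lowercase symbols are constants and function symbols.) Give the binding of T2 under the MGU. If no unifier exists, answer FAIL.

Decompose tup3/3: tup3(R,nat,unit) ≐ tup3(T2,nat,unit),  tree(tree(T3)) ≐ tree(T2),  tup3(nat,T3,string) ≐ tup3(nat,tup3(string,unit,nat),string).
Decompose tup3/3: R ≐ T2,  nat ≐ nat,  unit ≐ unit.
Bind R := T2; no other remaining equation mentions R.
Delete trivial equation nat ≐ nat.
Delete trivial equation unit ≐ unit.
Decompose tree/1: tree(T3) ≐ T2.
Bind T2 := tree(T3); no other remaining equation mentions T2. Substituting into the earlier binding gives R := tree(T3).
Decompose tup3/3: nat ≐ nat,  T3 ≐ tup3(string,unit,nat),  string ≐ string.
Delete trivial equation nat ≐ nat.
Bind T3 := tup3(string,unit,nat); no other remaining equation mentions T3. Substituting into the earlier bindings gives R := tree(tup3(string,unit,nat)), T2 := tree(tup3(string,unit,nat)).
Delete trivial equation string ≐ string.
MGU = { R -> tree(tup3(string,unit,nat)), T2 -> tree(tup3(string,unit,nat)), T3 -> tup3(string,unit,nat) }, so T2 -> tree(tup3(string,unit,nat)).

tree(tup3(string,unit,nat))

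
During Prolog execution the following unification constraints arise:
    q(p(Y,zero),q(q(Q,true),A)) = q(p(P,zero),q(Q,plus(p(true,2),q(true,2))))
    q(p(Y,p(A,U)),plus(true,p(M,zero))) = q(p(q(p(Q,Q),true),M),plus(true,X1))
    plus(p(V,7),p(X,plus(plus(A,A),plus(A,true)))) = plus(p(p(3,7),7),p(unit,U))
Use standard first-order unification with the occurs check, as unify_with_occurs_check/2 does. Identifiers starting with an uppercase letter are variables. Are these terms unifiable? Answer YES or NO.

Decompose q/2: p(Y,zero) = p(P,zero),  q(q(Q,true),A) = q(Q,plus(p(true,2),q(true,2))).
Decompose p/2: Y = P,  zero = zero.
Bind Y := P; substituting into the one remaining equation that mentions Y gives: q(p(P,p(A,U)),plus(true,p(M,zero))) = q(p(q(p(Q,Q),true),M),plus(true,X1)).
Delete trivial equation zero = zero.
Decompose q/2: q(Q,true) = Q,  A = plus(p(true,2),q(true,2)).
Occurs check fails: Q occurs in q(Q,true); the equation Q = q(Q,true) has no finite solution.

NO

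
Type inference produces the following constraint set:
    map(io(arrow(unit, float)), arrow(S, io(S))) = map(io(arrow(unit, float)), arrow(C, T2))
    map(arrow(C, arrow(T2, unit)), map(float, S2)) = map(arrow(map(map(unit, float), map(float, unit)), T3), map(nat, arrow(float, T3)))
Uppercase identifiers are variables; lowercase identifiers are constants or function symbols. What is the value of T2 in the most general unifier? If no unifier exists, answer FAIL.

Decompose map/2: io(arrow(unit, float)) = io(arrow(unit, float)),  arrow(S, io(S)) = arrow(C, T2).
Delete trivial equation io(arrow(unit, float)) = io(arrow(unit, float)).
Decompose arrow/2: S = C,  io(S) = T2.
Bind S := C; substituting into the one remaining equation that mentions S gives: io(C) = T2.
Bind T2 := io(C); substituting into the remaining equation gives: map(arrow(C, arrow(io(C), unit)), map(float, S2)) = map(arrow(map(map(unit, float), map(float, unit)), T3), map(nat, arrow(float, T3))).
Decompose map/2: arrow(C, arrow(io(C), unit)) = arrow(map(map(unit, float), map(float, unit)), T3),  map(float, S2) = map(nat, arrow(float, T3)).
Decompose arrow/2: C = map(map(unit, float), map(float, unit)),  arrow(io(C), unit) = T3.
Bind C := map(map(unit, float), map(float, unit)); substituting into the one remaining equation that mentions C gives: arrow(io(map(map(unit, float), map(float, unit))), unit) = T3. Substituting into the earlier bindings gives S := map(map(unit, float), map(float, unit)), T2 := io(map(map(unit, float), map(float, unit))).
Bind T3 := arrow(io(map(map(unit, float), map(float, unit))), unit); substituting into the remaining equation gives: map(float, S2) = map(nat, arrow(float, arrow(io(map(map(unit, float), map(float, unit))), unit))).
Decompose map/2: float = nat,  S2 = arrow(float, arrow(io(map(map(unit, float), map(float, unit))), unit)).
Clash: constants float and nat differ; no unifier exists.

FAIL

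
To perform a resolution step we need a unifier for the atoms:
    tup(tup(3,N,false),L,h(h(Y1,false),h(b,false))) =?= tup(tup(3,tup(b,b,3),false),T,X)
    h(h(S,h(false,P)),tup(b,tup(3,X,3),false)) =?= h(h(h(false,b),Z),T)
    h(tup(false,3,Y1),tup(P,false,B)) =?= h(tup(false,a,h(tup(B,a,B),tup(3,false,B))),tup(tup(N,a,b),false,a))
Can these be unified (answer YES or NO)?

NO

Decompose tup/3: tup(3,N,false) =?= tup(3,tup(b,b,3),false),  L =?= T,  h(h(Y1,false),h(b,false)) =?= X.
Decompose tup/3: 3 =?= 3,  N =?= tup(b,b,3),  false =?= false.
Delete trivial equation 3 =?= 3.
Bind N := tup(b,b,3); substituting into the one remaining equation that mentions N gives: h(tup(false,3,Y1),tup(P,false,B)) =?= h(tup(false,a,h(tup(B,a,B),tup(3,false,B))),tup(tup(tup(b,b,3),a,b),false,a)).
Delete trivial equation false =?= false.
Bind L := T; no other remaining equation mentions L.
Bind X := h(h(Y1,false),h(b,false)); substituting into the one remaining equation that mentions X gives: h(h(S,h(false,P)),tup(b,tup(3,h(h(Y1,false),h(b,false)),3),false)) =?= h(h(h(false,b),Z),T).
Decompose h/2: h(S,h(false,P)) =?= h(h(false,b),Z),  tup(b,tup(3,h(h(Y1,false),h(b,false)),3),false) =?= T.
Decompose h/2: S =?= h(false,b),  h(false,P) =?= Z.
Bind S := h(false,b); no other remaining equation mentions S.
Bind Z := h(false,P); no other remaining equation mentions Z.
Bind T := tup(b,tup(3,h(h(Y1,false),h(b,false)),3),false); no other remaining equation mentions T. Substituting into the earlier binding gives L := tup(b,tup(3,h(h(Y1,false),h(b,false)),3),false).
Decompose h/2: tup(false,3,Y1) =?= tup(false,a,h(tup(B,a,B),tup(3,false,B))),  tup(P,false,B) =?= tup(tup(tup(b,b,3),a,b),false,a).
Decompose tup/3: false =?= false,  3 =?= a,  Y1 =?= h(tup(B,a,B),tup(3,false,B)).
Delete trivial equation false =?= false.
Clash: constants 3 and a differ; no unifier exists.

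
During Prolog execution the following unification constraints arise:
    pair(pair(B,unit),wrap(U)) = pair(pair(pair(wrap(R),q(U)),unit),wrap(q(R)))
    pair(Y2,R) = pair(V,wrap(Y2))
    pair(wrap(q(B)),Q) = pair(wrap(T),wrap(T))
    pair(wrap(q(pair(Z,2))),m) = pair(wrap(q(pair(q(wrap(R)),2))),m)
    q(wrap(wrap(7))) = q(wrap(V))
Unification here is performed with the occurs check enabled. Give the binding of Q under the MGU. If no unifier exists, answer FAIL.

Decompose pair/2: pair(B,unit) = pair(pair(wrap(R),q(U)),unit),  wrap(U) = wrap(q(R)).
Decompose pair/2: B = pair(wrap(R),q(U)),  unit = unit.
Bind B := pair(wrap(R),q(U)); substituting into the one remaining equation that mentions B gives: pair(wrap(q(pair(wrap(R),q(U)))),Q) = pair(wrap(T),wrap(T)).
Delete trivial equation unit = unit.
Decompose wrap/1: U = q(R).
Bind U := q(R); substituting into the one remaining equation that mentions U gives: pair(wrap(q(pair(wrap(R),q(q(R))))),Q) = pair(wrap(T),wrap(T)). Substituting into the earlier binding gives B := pair(wrap(R),q(q(R))).
Decompose pair/2: Y2 = V,  R = wrap(Y2).
Bind Y2 := V; substituting into the one remaining equation that mentions Y2 gives: R = wrap(V).
Bind R := wrap(V); substituting into the 2 remaining equations that mention R gives: pair(wrap(q(pair(wrap(wrap(V)),q(q(wrap(V)))))),Q) = pair(wrap(T),wrap(T)),  pair(wrap(q(pair(Z,2))),m) = pair(wrap(q(pair(q(wrap(wrap(V))),2))),m). Substituting into the earlier bindings gives B := pair(wrap(wrap(V)),q(q(wrap(V)))), U := q(wrap(V)).
Decompose pair/2: wrap(q(pair(wrap(wrap(V)),q(q(wrap(V)))))) = wrap(T),  Q = wrap(T).
Decompose wrap/1: q(pair(wrap(wrap(V)),q(q(wrap(V))))) = T.
Bind T := q(pair(wrap(wrap(V)),q(q(wrap(V))))); substituting into the one remaining equation that mentions T gives: Q = wrap(q(pair(wrap(wrap(V)),q(q(wrap(V)))))).
Bind Q := wrap(q(pair(wrap(wrap(V)),q(q(wrap(V)))))); no other remaining equation mentions Q.
Decompose pair/2: wrap(q(pair(Z,2))) = wrap(q(pair(q(wrap(wrap(V))),2))),  m = m.
Decompose wrap/1: q(pair(Z,2)) = q(pair(q(wrap(wrap(V))),2)).
Decompose q/1: pair(Z,2) = pair(q(wrap(wrap(V))),2).
Decompose pair/2: Z = q(wrap(wrap(V))),  2 = 2.
Bind Z := q(wrap(wrap(V))); no other remaining equation mentions Z.
Delete trivial equation 2 = 2.
Delete trivial equation m = m.
Decompose q/1: wrap(wrap(7)) = wrap(V).
Decompose wrap/1: wrap(7) = V.
Bind V := wrap(7). Substituting into the earlier bindings gives B := pair(wrap(wrap(wrap(7))),q(q(wrap(wrap(7))))), U := q(wrap(wrap(7))), Y2 := wrap(7), R := wrap(wrap(7)), T := q(pair(wrap(wrap(wrap(7))),q(q(wrap(wrap(7)))))), Q := wrap(q(pair(wrap(wrap(wrap(7))),q(q(wrap(wrap(7))))))), Z := q(wrap(wrap(wrap(7)))).
MGU = { B = pair(wrap(wrap(wrap(7))),q(q(wrap(wrap(7))))), U = q(wrap(wrap(7))), Y2 = wrap(7), R = wrap(wrap(7)), T = q(pair(wrap(wrap(wrap(7))),q(q(wrap(wrap(7)))))), Q = wrap(q(pair(wrap(wrap(wrap(7))),q(q(wrap(wrap(7))))))), Z = q(wrap(wrap(wrap(7)))), V = wrap(7) }, so Q = wrap(q(pair(wrap(wrap(wrap(7))),q(q(wrap(wrap(7))))))).

wrap(q(pair(wrap(wrap(wrap(7))),q(q(wrap(wrap(7)))))))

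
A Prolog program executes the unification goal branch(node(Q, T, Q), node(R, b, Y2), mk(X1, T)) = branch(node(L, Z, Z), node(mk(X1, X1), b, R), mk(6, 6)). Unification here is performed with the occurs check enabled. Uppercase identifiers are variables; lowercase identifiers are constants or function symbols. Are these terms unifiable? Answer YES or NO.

YES

Decompose branch/3: node(Q, T, Q) = node(L, Z, Z),  node(R, b, Y2) = node(mk(X1, X1), b, R),  mk(X1, T) = mk(6, 6).
Decompose node/3: Q = L,  T = Z,  Q = Z.
Bind Q := L; substituting into the one remaining equation that mentions Q gives: L = Z.
Bind T := Z; substituting into the one remaining equation that mentions T gives: mk(X1, Z) = mk(6, 6).
Bind L := Z; no other remaining equation mentions L. Substituting into the earlier binding gives Q := Z.
Decompose node/3: R = mk(X1, X1),  b = b,  Y2 = R.
Bind R := mk(X1, X1); substituting into the one remaining equation that mentions R gives: Y2 = mk(X1, X1).
Delete trivial equation b = b.
Bind Y2 := mk(X1, X1); no other remaining equation mentions Y2.
Decompose mk/2: X1 = 6,  Z = 6.
Bind X1 := 6; no other remaining equation mentions X1. Substituting into the earlier bindings gives R := mk(6, 6), Y2 := mk(6, 6).
Bind Z := 6. Substituting into the earlier bindings gives Q := 6, T := 6, L := 6.
No equations remain and no clash or occurs-check failure arose, so a unifier exists.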